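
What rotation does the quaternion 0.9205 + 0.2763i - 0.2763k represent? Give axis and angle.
axis = (√2/2, 0, -√2/2), θ = 46°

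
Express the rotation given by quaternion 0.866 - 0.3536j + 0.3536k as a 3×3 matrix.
[[0.4999, -0.6124, -0.6124], [0.6124, 0.7499, -0.2501], [0.6124, -0.2501, 0.7499]]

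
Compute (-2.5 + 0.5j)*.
-2.5 - 0.5j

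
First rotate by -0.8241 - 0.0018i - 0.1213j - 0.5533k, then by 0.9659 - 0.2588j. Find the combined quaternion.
-0.8274 + 0.1415i + 0.0961j - 0.5349k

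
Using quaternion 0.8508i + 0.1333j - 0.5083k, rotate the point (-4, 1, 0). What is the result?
(-1.564, -1.872, 3.324)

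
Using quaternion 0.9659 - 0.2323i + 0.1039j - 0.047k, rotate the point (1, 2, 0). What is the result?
(1.059, 1.636, -1.096)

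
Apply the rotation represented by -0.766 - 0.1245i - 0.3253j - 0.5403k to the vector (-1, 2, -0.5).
(-2.014, -0.219, 1.07)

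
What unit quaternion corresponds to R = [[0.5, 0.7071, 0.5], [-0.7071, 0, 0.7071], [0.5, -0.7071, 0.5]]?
0.7071 - 0.5i - 0.5k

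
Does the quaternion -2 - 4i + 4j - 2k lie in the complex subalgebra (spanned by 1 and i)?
No. The quaternion -2 - 4i + 4j - 2k has j-coefficient y = 4 and k-coefficient z = -2, not both zero, so it does not lie in the complex subalgebra spanned by 1 and i.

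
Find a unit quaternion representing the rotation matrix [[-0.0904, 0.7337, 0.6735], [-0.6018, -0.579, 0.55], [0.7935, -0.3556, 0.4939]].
-0.454 + 0.4987i + 0.0661j + 0.7354k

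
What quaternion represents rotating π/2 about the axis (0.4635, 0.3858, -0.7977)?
0.7071 + 0.3277i + 0.2728j - 0.5641k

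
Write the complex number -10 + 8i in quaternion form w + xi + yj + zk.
-10 + 8i + 0j + 0k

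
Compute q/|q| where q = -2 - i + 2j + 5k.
-0.343 - 0.1715i + 0.343j + 0.8575k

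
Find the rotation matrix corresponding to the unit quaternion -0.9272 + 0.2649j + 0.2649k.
[[0.7193, 0.4912, -0.4912], [-0.4912, 0.8597, 0.1403], [0.4912, 0.1403, 0.8597]]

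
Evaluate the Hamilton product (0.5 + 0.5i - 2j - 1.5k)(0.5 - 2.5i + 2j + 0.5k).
6.25 + i + 3.5j - 4.5k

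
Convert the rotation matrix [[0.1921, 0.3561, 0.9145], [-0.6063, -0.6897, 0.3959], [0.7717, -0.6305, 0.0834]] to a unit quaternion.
-0.3827 + 0.6705i - 0.0933j + 0.6287k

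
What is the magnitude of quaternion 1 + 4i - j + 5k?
√43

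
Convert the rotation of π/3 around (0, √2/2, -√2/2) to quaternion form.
0.866 + 0.3536j - 0.3536k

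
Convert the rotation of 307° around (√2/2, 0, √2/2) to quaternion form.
-0.8949 + 0.3155i + 0.3155k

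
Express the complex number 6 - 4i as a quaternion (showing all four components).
6 - 4i + 0j + 0k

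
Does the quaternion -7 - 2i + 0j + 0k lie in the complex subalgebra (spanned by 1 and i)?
Yes. The quaternion -7 - 2i has j- and k-coefficients y = z = 0, so it lies in the complex subalgebra spanned by 1 and i.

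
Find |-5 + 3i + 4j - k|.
√51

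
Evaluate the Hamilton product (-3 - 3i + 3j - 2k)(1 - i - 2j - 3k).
-6 - 13i + 2j + 16k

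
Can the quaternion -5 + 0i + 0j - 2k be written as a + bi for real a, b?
No. The quaternion -5 - 2k has j-coefficient y = 0 and k-coefficient z = -2, not both zero, so it does not lie in the complex subalgebra spanned by 1 and i.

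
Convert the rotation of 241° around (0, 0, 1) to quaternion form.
-0.5075 + 0.8616k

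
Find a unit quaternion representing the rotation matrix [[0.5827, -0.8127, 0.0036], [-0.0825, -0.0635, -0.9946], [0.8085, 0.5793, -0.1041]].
0.5948 + 0.6615i - 0.3383j + 0.3069k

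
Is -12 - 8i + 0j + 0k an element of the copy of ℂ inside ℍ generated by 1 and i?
Yes. The quaternion -12 - 8i has j- and k-coefficients y = z = 0, so it lies in the complex subalgebra spanned by 1 and i.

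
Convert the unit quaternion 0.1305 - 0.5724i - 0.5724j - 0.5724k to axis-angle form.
axis = (-√3/3, -√3/3, -√3/3), θ = 165°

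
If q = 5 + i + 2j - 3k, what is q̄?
5 - i - 2j + 3k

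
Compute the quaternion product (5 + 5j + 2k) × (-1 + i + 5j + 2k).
-34 + 5i + 22j + 3k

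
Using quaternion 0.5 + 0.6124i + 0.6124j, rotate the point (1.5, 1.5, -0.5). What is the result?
(1.194, 1.806, 0.25)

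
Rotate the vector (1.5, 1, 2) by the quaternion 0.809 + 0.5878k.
(-0.488, 1.736, 2)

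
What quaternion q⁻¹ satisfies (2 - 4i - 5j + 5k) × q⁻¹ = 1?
0.0286 + 0.0571i + 0.0714j - 0.0714k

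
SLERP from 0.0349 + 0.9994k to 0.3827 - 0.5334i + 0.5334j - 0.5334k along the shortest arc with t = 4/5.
-0.319 + 0.4562i - 0.4562j + 0.6942k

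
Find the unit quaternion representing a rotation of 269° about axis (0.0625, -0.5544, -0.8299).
-0.7009 + 0.0446i - 0.3954j - 0.5919k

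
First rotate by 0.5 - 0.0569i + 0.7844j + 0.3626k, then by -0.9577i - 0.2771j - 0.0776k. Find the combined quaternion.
0.191 - 0.5185i + 0.2131j - 0.8058k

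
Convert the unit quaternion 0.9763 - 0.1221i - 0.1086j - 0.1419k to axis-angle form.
axis = (-0.5642, -0.5018, -0.6557), θ = 25°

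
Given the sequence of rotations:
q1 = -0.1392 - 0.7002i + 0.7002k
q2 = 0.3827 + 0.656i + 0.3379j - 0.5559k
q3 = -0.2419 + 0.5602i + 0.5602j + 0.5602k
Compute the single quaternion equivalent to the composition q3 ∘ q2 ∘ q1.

q2 · q1 = 0.7953 - 0.1227i - 0.1171j + 0.5819k
q3 · q2 · q1 = -0.384 + 0.8668i + 0.0791j + 0.3079k
-0.384 + 0.8668i + 0.0791j + 0.3079k


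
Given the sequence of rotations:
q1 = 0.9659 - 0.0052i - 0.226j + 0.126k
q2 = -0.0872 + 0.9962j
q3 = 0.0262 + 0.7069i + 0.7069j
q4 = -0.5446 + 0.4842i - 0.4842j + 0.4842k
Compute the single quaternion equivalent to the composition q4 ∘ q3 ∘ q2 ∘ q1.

q2 · q1 = 0.1409 + 0.126i + 0.9819j - 0.0058k
q3 · q2 · q1 = -0.7795 + 0.0988i + 0.1294j + 0.6049k
q4 · q3 · q2 · q1 = 0.1464 - 0.7868i + 0.0619j - 0.5964k
0.1464 - 0.7868i + 0.0619j - 0.5964k


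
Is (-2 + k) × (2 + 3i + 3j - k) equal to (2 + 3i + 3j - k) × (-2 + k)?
No: pq = -3 - 9i - 3j + 4k ≠ -3 - 3i - 9j + 4k = qp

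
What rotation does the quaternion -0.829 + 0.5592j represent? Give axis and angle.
axis = (0, 1, 0), θ = 292°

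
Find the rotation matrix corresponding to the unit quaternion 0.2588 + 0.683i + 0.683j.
[[0.067, 0.933, 0.3535], [0.933, 0.067, -0.3535], [-0.3535, 0.3535, -0.866]]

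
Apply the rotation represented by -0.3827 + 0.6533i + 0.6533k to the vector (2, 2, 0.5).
(1.72, -2.164, 0.78)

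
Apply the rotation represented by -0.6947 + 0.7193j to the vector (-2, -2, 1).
(-0.93, -2, -2.034)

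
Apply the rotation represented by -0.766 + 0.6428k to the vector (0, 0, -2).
(0, 0, -2)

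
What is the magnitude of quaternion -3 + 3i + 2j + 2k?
√26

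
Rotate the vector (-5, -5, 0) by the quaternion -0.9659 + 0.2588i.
(-5, -4.33, 2.5)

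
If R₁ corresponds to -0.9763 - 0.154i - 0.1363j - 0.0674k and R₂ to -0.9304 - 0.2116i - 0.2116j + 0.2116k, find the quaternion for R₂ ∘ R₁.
0.8612 + 0.393i + 0.2866j - 0.1476k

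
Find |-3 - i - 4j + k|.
√27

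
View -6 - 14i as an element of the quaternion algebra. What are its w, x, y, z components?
-6 - 14i + 0j + 0k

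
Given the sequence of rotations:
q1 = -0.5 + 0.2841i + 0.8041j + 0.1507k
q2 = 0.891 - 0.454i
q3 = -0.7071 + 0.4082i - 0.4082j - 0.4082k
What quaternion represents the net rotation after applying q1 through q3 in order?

q2 · q1 = -0.3165 + 0.4801i + 0.7849j - 0.2308k
q3 · q2 · q1 = 0.254 - 0.0541i - 0.5276j + 0.8088k
0.254 - 0.0541i - 0.5276j + 0.8088k


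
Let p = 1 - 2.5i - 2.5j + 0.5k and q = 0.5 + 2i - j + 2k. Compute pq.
2 - 3.75i + 3.75j + 9.75k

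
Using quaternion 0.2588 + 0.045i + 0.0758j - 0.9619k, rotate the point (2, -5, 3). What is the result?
(-4.39, 2.783, 3.314)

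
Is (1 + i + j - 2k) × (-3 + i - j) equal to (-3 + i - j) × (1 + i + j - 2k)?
No: pq = -3 - 4i - 6j + 4k ≠ -3 - 2j + 8k = qp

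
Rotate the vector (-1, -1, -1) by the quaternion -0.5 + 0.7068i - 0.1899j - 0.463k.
(0.697, -0.649, 1.447)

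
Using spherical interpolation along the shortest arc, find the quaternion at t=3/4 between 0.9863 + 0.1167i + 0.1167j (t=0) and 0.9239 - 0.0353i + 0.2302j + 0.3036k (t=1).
0.9515 + 0.0031i + 0.2041j + 0.2299k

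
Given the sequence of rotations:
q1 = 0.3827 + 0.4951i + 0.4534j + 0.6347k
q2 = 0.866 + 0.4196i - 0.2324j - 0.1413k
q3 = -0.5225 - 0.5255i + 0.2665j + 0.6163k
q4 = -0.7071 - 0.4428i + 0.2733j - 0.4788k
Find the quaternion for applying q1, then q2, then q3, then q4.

q2 · q1 = 0.3187 + 0.5059i - 0.0326j + 0.8009k
q3 · q2 · q1 = -0.3856 - 0.1983i + 0.8346j - 0.3397k
q4 · q3 · q2 · q1 = -0.2059 + 0.6177i - 0.751j + 0.1095k
-0.2059 + 0.6177i - 0.751j + 0.1095k


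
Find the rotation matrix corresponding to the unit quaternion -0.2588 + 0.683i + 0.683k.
[[0.067, 0.3535, 0.933], [-0.3535, -0.866, 0.3535], [0.933, -0.3535, 0.067]]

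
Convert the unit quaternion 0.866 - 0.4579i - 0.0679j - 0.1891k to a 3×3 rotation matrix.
[[0.9193, 0.3897, 0.0556], [-0.2653, 0.5091, 0.8188], [0.2908, -0.7674, 0.5714]]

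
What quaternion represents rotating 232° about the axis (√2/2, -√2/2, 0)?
-0.4384 + 0.6355i - 0.6355j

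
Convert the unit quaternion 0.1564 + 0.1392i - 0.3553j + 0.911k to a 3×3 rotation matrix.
[[-0.9123, -0.3839, 0.1425], [0.186, -0.6986, -0.6909], [0.3648, -0.6038, 0.7088]]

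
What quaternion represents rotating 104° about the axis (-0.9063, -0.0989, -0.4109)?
0.6157 - 0.7142i - 0.0779j - 0.3238k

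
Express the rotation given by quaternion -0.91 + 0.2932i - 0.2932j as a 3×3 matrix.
[[0.8281, -0.1719, 0.5336], [-0.1719, 0.8281, 0.5336], [-0.5336, -0.5336, 0.6561]]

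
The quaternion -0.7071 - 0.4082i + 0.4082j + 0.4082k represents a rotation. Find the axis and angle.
axis = (-√3/3, √3/3, √3/3), θ = 3π/2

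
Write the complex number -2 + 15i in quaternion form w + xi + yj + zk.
-2 + 15i + 0j + 0k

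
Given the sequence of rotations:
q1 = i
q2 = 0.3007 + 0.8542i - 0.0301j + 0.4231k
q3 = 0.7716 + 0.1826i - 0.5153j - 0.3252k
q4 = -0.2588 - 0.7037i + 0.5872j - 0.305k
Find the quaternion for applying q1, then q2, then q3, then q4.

q2 · q1 = -0.8542 + 0.3007i + 0.4231j + 0.0301k
q3 · q2 · q1 = -0.4862 + 0.1981i + 0.6633j + 0.5332k
q4 · q3 · q2 · q1 = 0.0384 + 0.8063i - 0.1424j - 0.5728k
0.0384 + 0.8063i - 0.1424j - 0.5728k


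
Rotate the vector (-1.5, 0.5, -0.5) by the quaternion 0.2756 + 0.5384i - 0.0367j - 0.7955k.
(1.04, 0.413, 1.223)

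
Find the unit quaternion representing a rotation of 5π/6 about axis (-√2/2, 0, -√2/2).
0.2588 - 0.683i - 0.683k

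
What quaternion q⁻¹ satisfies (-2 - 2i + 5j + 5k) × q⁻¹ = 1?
-0.0345 + 0.0345i - 0.0862j - 0.0862k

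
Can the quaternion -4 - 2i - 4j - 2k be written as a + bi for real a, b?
No. The quaternion -4 - 2i - 4j - 2k has j-coefficient y = -4 and k-coefficient z = -2, not both zero, so it does not lie in the complex subalgebra spanned by 1 and i.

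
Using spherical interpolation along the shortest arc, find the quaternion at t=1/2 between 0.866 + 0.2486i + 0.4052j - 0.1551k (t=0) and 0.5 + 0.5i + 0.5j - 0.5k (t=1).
0.7126 + 0.3905i + 0.4722j - 0.3417k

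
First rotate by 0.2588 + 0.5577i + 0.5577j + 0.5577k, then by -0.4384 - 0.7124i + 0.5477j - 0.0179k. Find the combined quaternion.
-0.0116 - 0.1134i + 0.2846j - 0.9519k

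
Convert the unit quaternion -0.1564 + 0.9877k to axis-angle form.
axis = (0, 0, 1), θ = 198°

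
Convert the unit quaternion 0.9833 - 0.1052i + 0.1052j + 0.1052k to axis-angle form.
axis = (-√3/3, √3/3, √3/3), θ = 21°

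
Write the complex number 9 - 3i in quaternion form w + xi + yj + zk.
9 - 3i + 0j + 0k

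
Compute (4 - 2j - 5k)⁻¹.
0.0889 + 0.0444j + 0.1111k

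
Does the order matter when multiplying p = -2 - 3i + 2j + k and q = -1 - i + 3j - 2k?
Yes: pq = -5 - 2i - 15j - 4k ≠ -5 + 12i - j + 10k = qp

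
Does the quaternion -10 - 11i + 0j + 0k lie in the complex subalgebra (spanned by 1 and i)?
Yes. The quaternion -10 - 11i has j- and k-coefficients y = z = 0, so it lies in the complex subalgebra spanned by 1 and i.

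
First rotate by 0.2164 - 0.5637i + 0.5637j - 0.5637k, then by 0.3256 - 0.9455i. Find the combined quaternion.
-0.4625 - 0.3881i - 0.3494j - 0.7165k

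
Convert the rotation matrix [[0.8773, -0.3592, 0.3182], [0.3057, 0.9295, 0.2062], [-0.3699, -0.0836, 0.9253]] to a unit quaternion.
0.9659 - 0.075i + 0.1781j + 0.1721k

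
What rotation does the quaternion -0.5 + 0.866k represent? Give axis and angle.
axis = (0, 0, 1), θ = 4π/3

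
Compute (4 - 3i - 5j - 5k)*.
4 + 3i + 5j + 5k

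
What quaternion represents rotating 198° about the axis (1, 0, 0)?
-0.1564 + 0.9877i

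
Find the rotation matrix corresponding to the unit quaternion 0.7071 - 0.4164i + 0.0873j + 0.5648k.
[[0.3468, -0.8714, -0.3469], [0.726, 0.0152, 0.6875], [-0.5938, -0.4903, 0.638]]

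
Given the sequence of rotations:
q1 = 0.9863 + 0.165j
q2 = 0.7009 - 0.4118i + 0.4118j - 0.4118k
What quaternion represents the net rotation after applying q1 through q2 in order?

q2 · q1 = 0.6234 - 0.3382i + 0.5218j - 0.4741k
0.6234 - 0.3382i + 0.5218j - 0.4741k


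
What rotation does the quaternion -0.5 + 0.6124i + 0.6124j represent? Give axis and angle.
axis = (√2/2, √2/2, 0), θ = 4π/3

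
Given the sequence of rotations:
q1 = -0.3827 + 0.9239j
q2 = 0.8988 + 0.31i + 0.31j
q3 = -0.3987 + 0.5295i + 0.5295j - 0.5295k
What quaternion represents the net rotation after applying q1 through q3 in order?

q2 · q1 = -0.6304 - 0.1186i + 0.7118j + 0.2864k
q3 · q2 · q1 = 0.0889 + 0.242i - 0.7064j + 0.6593k
0.0889 + 0.242i - 0.7064j + 0.6593k


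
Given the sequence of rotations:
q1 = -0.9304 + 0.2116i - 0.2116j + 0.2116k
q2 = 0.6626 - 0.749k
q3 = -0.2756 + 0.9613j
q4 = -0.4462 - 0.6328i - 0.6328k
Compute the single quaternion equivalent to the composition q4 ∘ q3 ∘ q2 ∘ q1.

q2 · q1 = -0.458 - 0.0183i - 0.2987j + 0.8371k
q3 · q2 · q1 = 0.4134 + 0.8097i - 0.358j - 0.2131k
q4 · q3 · q2 · q1 = 0.1931 - 0.8494i - 0.4875j + 0.06k
0.1931 - 0.8494i - 0.4875j + 0.06k


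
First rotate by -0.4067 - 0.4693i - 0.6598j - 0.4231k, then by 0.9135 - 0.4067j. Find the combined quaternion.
-0.6399 - 0.2566i - 0.4373j - 0.5774k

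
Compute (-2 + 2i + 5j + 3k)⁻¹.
-0.0476 - 0.0476i - 0.119j - 0.0714k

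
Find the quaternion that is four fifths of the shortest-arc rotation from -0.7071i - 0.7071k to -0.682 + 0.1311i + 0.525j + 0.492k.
0.5911 - 0.2878i - 0.455j - 0.6006k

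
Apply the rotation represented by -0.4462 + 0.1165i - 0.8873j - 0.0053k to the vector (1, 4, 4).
(1.742, 4.143, -3.578)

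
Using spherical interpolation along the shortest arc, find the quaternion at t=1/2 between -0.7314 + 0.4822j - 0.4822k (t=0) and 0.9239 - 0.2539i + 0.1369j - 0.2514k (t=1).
-0.9594 + 0.1472i + 0.2001j - 0.1338k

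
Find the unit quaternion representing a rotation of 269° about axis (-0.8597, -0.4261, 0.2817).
-0.7009 - 0.6132i - 0.3039j + 0.2009k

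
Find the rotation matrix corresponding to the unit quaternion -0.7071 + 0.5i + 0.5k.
[[0.5, 0.7071, 0.5], [-0.7071, 0, 0.7071], [0.5, -0.7071, 0.5]]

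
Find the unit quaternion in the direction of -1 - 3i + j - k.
-0.2887 - 0.866i + 0.2887j - 0.2887k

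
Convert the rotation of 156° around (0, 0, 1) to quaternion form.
0.2079 + 0.9781k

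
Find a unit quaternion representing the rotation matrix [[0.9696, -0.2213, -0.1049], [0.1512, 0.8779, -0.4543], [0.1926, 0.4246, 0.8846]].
0.9659 + 0.2275i - 0.077j + 0.0964k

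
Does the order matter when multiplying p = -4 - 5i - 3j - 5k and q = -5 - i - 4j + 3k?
Yes: pq = 18 + 51j + 30k ≠ 18 + 58i + 11j - 4k = qp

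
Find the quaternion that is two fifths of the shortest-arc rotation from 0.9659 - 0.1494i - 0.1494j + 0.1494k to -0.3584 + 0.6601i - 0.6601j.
0.8656 - 0.4355i + 0.223j + 0.1062k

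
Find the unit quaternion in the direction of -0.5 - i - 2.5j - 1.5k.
-0.1601 - 0.3203i - 0.8006j - 0.4804k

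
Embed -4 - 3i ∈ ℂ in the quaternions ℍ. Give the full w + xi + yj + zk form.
-4 - 3i + 0j + 0k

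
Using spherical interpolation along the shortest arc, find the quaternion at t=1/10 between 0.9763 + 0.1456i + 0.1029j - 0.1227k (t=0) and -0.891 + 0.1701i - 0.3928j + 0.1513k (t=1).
0.9762 + 0.1143i + 0.1338j - 0.1267k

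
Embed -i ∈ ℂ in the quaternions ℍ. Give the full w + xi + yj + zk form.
0 - i + 0j + 0k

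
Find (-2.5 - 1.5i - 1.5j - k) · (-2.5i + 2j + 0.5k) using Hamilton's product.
-0.25 + 7.5i - 1.75j - 8k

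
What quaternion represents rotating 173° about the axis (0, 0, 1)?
0.061 + 0.9981k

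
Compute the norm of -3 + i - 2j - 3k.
√23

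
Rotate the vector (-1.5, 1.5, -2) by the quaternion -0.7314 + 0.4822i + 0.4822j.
(1.306, -1.306, -2.256)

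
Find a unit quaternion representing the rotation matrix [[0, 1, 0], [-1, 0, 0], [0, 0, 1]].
0.7071 - 0.7071k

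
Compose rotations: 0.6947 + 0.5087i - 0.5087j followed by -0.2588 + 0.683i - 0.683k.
-0.5272 - 0.0046i - 0.2158j - 0.8219k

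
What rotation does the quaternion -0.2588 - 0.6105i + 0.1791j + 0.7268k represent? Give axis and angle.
axis = (-0.632, 0.1854, 0.7524), θ = 7π/6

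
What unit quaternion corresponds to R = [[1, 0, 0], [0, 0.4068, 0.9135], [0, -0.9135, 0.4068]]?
0.8387 - 0.5446i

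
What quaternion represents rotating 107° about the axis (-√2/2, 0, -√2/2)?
0.5948 - 0.5684i - 0.5684k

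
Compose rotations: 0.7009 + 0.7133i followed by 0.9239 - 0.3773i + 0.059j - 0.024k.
0.9167 + 0.3946i + 0.0242j - 0.0589k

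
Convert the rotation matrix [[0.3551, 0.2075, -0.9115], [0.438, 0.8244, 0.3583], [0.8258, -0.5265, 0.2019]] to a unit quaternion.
0.7716 - 0.2867i - 0.5629j + 0.0747k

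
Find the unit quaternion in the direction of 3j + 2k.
0.8321j + 0.5547k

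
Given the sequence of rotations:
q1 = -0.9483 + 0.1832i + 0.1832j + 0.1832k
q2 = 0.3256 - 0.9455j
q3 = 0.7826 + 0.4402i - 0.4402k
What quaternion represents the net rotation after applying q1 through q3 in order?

q2 · q1 = -0.1356 - 0.1136i + 0.9563j + 0.2329k
q3 · q2 · q1 = 0.0464 + 0.2724i + 0.6959j + 0.6629k
0.0464 + 0.2724i + 0.6959j + 0.6629k


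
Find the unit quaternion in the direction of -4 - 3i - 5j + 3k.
-0.5208 - 0.3906i - 0.6509j + 0.3906k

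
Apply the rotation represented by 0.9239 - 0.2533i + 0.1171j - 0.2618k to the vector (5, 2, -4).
(3.63, -2.873, -4.854)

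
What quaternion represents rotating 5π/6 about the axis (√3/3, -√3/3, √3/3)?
0.2588 + 0.5577i - 0.5577j + 0.5577k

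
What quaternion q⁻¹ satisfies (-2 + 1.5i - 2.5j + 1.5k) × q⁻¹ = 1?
-0.1356 - 0.1017i + 0.1695j - 0.1017k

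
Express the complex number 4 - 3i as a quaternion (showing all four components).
4 - 3i + 0j + 0k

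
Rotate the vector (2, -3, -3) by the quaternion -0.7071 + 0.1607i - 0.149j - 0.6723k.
(3.115, 0.39, -3.485)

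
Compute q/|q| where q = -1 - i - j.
-0.5774 - 0.5774i - 0.5774j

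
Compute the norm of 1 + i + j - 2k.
√7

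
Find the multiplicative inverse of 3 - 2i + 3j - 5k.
0.0638 + 0.0426i - 0.0638j + 0.1064k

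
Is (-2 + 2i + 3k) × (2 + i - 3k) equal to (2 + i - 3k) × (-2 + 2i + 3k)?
No: pq = 3 + 2i + 9j + 12k ≠ 3 + 2i - 9j + 12k = qp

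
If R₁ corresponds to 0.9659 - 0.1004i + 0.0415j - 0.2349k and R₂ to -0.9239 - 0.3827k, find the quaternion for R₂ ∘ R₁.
-0.9823 + 0.1086i + 0.0001j - 0.1526k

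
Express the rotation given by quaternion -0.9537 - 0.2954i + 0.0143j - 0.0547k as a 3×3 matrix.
[[0.9936, -0.1128, 0.005], [0.0959, 0.8195, -0.565], [0.0596, 0.5619, 0.8251]]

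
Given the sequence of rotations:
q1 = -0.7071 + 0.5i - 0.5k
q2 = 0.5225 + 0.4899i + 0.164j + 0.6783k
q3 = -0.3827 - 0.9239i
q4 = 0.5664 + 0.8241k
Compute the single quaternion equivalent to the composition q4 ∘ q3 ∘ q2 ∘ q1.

q2 · q1 = -0.2753 - 0.1672i + 0.4681j - 0.8229k
q3 · q2 · q1 = -0.0491 + 0.3183i - 0.9394j - 0.1176k
q4 · q3 · q2 · q1 = 0.0691 + 0.9544i - 0.2698j - 0.1071k
0.0691 + 0.9544i - 0.2698j - 0.1071k


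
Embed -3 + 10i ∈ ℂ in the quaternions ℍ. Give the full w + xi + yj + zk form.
-3 + 10i + 0j + 0k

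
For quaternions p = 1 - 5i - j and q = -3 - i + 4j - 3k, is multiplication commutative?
No: pq = -4 + 17i - 8j - 24k ≠ -4 + 11i + 22j + 18k = qp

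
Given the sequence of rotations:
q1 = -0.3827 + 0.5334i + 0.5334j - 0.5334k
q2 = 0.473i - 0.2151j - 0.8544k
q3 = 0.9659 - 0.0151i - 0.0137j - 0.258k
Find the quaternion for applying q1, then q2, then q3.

q2 · q1 = -0.5933 + 0.3895i - 0.1211j + 0.694k
q3 · q2 · q1 = -0.3898 + 0.3444i - 0.1989j + 0.8306k
-0.3898 + 0.3444i - 0.1989j + 0.8306k


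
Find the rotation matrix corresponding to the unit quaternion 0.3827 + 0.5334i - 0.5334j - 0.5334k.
[[-0.1381, -0.1608, -0.9773], [-0.9773, -0.1381, 0.1608], [-0.1608, 0.9773, -0.1381]]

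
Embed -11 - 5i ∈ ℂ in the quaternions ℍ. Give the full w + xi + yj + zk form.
-11 - 5i + 0j + 0k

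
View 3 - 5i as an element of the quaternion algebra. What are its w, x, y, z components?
3 - 5i + 0j + 0k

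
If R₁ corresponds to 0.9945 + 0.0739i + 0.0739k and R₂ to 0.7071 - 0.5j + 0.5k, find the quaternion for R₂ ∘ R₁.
0.6663 + 0.0153i - 0.4603j + 0.5865k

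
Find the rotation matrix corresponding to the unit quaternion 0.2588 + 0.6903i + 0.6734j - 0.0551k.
[[0.087, 0.9582, 0.2725], [0.9012, 0.0409, -0.4315], [-0.4246, 0.2831, -0.86]]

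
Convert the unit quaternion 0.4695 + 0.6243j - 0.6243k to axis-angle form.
axis = (0, √2/2, -√2/2), θ = 124°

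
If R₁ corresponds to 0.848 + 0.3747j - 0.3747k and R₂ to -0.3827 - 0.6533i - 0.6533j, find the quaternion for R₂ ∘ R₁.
-0.0797 - 0.3092i - 0.9422j - 0.1014k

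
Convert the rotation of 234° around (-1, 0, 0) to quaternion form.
-0.454 - 0.891i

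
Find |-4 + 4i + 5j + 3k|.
√66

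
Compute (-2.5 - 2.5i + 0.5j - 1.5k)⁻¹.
-0.1667 + 0.1667i - 0.0333j + 0.1k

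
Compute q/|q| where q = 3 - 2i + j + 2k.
0.7071 - 0.4714i + 0.2357j + 0.4714k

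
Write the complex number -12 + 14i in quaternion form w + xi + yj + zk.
-12 + 14i + 0j + 0k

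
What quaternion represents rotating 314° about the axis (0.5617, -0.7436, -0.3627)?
-0.9205 + 0.2195i - 0.2905j - 0.1417k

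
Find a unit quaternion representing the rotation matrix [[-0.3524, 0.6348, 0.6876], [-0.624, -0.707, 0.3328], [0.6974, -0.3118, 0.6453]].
-0.3827 + 0.4211i + 0.0064j + 0.8223k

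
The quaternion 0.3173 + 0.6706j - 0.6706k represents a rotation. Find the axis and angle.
axis = (0, √2/2, -√2/2), θ = 143°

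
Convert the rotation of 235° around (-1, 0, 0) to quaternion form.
-0.4617 - 0.887i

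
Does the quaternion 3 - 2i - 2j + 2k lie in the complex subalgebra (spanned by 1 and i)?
No. The quaternion 3 - 2i - 2j + 2k has j-coefficient y = -2 and k-coefficient z = 2, not both zero, so it does not lie in the complex subalgebra spanned by 1 and i.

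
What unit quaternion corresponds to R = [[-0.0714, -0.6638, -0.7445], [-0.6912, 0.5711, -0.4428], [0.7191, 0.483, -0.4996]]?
0.5 + 0.4629i - 0.7318j - 0.0137k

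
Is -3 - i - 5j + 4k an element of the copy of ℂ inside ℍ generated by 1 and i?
No. The quaternion -3 - i - 5j + 4k has j-coefficient y = -5 and k-coefficient z = 4, not both zero, so it does not lie in the complex subalgebra spanned by 1 and i.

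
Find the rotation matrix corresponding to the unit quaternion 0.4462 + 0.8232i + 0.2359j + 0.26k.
[[0.7535, 0.1564, 0.6386], [0.6204, -0.4905, -0.612], [0.2175, 0.8573, -0.4666]]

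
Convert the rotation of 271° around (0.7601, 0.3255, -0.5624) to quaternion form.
-0.7133 + 0.5328i + 0.2281j - 0.3942k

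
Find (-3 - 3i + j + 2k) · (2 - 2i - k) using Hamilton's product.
-10 - i - 5j + 9k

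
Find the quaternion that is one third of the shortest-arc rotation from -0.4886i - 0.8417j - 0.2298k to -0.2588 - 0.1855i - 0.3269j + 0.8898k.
-0.1187 - 0.4846i - 0.8382j + 0.2201k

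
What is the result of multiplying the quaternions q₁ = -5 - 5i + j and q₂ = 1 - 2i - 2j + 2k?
-13 + 7i + 21j + 2k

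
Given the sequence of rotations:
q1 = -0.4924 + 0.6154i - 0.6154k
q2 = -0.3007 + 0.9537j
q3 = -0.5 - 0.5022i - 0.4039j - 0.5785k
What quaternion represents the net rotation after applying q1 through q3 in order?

q2 · q1 = 0.1481 - 0.772i - 0.4696j - 0.4019k
q3 · q2 · q1 = -0.8839 + 0.2023i + 0.4198j + 0.0393k
-0.8839 + 0.2023i + 0.4198j + 0.0393k


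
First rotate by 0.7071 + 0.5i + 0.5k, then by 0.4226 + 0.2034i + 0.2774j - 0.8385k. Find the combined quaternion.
0.6164 + 0.4938i - 0.3248j - 0.5203k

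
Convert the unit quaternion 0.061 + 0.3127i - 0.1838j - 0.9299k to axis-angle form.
axis = (0.3133, -0.1841, -0.9316), θ = 173°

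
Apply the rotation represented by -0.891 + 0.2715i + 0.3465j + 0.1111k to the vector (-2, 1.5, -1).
(-0.334, 0.701, -2.578)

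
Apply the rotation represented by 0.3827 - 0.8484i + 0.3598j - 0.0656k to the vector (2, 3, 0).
(-0.216, -2.666, -2.418)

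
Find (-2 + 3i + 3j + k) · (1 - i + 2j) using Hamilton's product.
-5 + 3i - 2j + 10k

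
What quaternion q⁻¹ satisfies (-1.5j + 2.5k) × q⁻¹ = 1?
0.1765j - 0.2941k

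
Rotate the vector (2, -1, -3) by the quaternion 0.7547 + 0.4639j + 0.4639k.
(-1.122, -0.46, -3.54)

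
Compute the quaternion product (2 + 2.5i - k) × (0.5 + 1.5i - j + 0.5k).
-2.25 + 3.25i - 4.75j - 2k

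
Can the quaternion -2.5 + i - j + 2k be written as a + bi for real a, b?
No. The quaternion -2.5 + i - j + 2k has j-coefficient y = -1 and k-coefficient z = 2, not both zero, so it does not lie in the complex subalgebra spanned by 1 and i.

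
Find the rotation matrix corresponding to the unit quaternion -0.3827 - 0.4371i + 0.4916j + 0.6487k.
[[-0.325, 0.0668, -0.9434], [-0.9263, -0.2237, 0.3032], [-0.1908, 0.9724, 0.1345]]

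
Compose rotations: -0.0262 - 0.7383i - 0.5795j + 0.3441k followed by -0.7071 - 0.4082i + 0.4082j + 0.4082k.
-0.1868 + 0.9098i + 0.2382j + 0.2839k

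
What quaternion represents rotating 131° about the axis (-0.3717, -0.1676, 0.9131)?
0.4147 - 0.3382i - 0.1525j + 0.8309k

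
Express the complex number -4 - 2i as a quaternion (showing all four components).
-4 - 2i + 0j + 0k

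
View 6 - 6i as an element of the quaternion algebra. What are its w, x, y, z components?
6 - 6i + 0j + 0k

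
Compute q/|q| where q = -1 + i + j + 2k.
-0.378 + 0.378i + 0.378j + 0.7559k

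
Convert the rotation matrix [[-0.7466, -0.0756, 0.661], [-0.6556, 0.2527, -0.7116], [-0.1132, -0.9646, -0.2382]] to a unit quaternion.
0.2588 - 0.2444i + 0.7479j - 0.5603k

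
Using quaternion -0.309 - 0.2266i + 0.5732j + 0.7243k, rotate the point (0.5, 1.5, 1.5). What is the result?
(-1.095, 0.454, 1.829)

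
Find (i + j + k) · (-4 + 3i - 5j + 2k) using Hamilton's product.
3i - 3j - 12k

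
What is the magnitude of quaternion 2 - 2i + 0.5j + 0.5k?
2.915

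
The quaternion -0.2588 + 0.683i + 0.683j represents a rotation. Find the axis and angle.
axis = (√2/2, √2/2, 0), θ = 7π/6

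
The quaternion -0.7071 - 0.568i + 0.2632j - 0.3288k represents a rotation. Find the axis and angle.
axis = (-0.8033, 0.3722, -0.465), θ = 3π/2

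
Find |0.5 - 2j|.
2.062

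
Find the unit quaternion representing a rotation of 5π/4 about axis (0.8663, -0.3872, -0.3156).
-0.3827 + 0.8004i - 0.3577j - 0.2916k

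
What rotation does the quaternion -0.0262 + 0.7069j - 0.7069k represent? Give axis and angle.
axis = (0, √2/2, -√2/2), θ = 183°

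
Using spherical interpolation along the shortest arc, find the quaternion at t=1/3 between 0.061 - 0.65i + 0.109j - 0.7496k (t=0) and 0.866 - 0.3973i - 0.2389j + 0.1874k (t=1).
0.4506 - 0.7182i - 0.0208j - 0.5298k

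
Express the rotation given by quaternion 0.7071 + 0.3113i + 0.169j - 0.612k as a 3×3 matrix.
[[0.1938, 0.9707, -0.142], [-0.7603, 0.0571, -0.6471], [-0.62, 0.2334, 0.7491]]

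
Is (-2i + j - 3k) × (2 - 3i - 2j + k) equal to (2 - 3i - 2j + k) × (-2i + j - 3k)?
No: pq = -1 - 9i + 13j + k ≠ -1 + i - 9j - 13k = qp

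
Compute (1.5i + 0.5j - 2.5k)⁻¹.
-0.1714i - 0.0571j + 0.2857k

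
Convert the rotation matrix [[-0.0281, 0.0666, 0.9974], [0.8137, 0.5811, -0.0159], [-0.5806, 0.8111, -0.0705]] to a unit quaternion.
0.6088 + 0.3396i + 0.648j + 0.3068k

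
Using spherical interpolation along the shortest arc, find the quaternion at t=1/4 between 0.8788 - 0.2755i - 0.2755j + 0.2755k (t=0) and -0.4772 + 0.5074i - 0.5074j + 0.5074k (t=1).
0.9099 - 0.4031i - 0.0688j + 0.0688k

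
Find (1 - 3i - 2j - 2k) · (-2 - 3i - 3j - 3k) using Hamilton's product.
-23 + 3i - 2j + 4k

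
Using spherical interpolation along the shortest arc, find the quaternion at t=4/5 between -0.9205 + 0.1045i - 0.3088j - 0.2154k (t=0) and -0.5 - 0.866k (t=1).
-0.6276 + 0.0237i - 0.0699j - 0.775k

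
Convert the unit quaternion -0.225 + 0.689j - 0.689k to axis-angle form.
axis = (0, √2/2, -√2/2), θ = 206°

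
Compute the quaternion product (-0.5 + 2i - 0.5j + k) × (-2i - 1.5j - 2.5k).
5.75 + 3.75i + 3.75j - 2.75k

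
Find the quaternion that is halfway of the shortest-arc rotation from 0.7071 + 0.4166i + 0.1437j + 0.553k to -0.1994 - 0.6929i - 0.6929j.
0.5183 + 0.6344i + 0.4784j + 0.3162k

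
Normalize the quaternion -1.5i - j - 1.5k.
-0.6396i - 0.4264j - 0.6396k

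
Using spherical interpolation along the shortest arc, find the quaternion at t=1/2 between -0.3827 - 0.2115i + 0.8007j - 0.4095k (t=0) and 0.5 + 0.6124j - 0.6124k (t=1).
0.0666 - 0.1201i + 0.8026j - 0.5804k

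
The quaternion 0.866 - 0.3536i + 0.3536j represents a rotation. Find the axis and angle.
axis = (-√2/2, √2/2, 0), θ = π/3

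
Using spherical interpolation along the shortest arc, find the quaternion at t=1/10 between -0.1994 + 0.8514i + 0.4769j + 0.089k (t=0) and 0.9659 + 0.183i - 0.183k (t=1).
-0.3417 + 0.8071i + 0.4676j + 0.115k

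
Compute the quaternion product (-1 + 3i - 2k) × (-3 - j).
3 - 11i + j + 3k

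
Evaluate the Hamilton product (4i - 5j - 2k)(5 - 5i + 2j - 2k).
26 + 34i - 7j - 27k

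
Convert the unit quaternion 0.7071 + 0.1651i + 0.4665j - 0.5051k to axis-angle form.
axis = (0.2335, 0.6597, -0.7143), θ = π/2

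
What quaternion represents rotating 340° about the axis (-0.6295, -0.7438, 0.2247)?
-0.9848 - 0.1093i - 0.1292j + 0.039k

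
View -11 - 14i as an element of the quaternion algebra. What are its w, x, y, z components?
-11 - 14i + 0j + 0k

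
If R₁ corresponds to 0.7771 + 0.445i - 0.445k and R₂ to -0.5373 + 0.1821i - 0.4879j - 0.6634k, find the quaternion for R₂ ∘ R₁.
-0.7938 + 0.1195i - 0.5933j - 0.0593k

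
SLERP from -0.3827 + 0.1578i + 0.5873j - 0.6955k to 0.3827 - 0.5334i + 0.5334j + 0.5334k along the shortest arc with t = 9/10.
-0.4158 + 0.5296i - 0.4304j - 0.6012k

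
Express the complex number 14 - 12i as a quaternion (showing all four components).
14 - 12i + 0j + 0k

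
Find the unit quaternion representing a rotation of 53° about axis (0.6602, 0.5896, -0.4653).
0.8949 + 0.2946i + 0.2631j - 0.2076k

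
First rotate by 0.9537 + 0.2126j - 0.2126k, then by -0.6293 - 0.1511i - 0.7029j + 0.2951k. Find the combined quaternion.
-0.388 - 0.0574i - 0.8363j + 0.3831k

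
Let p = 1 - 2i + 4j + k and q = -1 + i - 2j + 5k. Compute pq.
4 + 25i + 5j + 4k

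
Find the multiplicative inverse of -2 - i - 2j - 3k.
-0.1111 + 0.0556i + 0.1111j + 0.1667k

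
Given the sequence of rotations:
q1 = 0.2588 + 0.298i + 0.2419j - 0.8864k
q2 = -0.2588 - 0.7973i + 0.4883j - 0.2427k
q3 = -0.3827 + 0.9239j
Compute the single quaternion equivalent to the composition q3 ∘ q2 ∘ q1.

q2 · q1 = -0.1626 - 0.6576i - 0.7153j - 0.1718k
q3 · q2 · q1 = 0.7231 + 0.0929i + 0.1235j + 0.6733k
0.7231 + 0.0929i + 0.1235j + 0.6733k


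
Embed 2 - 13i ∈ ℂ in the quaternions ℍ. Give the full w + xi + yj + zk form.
2 - 13i + 0j + 0k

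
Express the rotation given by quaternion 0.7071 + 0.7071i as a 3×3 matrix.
[[1, 0, 0], [0, 0, -1], [0, 1, 0]]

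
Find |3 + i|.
√10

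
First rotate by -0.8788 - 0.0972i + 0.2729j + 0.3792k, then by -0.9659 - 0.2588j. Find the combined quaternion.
0.9195 - 0.0043i - 0.0362j - 0.3914k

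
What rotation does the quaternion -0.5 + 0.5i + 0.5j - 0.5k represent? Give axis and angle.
axis = (√3/3, √3/3, -√3/3), θ = 4π/3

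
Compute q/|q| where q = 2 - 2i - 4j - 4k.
0.3162 - 0.3162i - 0.6325j - 0.6325k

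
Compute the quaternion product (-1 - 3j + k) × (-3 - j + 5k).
-5 - 14i + 10j - 8k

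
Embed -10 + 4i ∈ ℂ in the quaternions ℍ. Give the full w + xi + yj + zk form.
-10 + 4i + 0j + 0k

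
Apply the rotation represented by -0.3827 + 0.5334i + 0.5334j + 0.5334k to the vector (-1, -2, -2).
(-2.138, -1.839, -1.023)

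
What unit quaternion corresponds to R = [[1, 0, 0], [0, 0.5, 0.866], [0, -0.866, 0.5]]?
0.866 - 0.5i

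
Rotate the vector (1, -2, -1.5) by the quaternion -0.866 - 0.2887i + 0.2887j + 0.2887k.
(1, -1.5, -2)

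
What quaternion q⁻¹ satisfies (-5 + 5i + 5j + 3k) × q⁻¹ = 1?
-0.0595 - 0.0595i - 0.0595j - 0.0357k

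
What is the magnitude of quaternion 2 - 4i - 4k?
6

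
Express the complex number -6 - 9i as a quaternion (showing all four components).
-6 - 9i + 0j + 0k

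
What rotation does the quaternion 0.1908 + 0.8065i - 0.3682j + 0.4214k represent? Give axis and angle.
axis = (0.8216, -0.3751, 0.4293), θ = 158°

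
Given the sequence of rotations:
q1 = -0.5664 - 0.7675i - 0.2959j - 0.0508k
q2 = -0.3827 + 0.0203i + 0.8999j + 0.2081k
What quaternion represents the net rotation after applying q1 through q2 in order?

q2 · q1 = 0.5092 + 0.2981i - 0.5551j + 0.5862k
0.5092 + 0.2981i - 0.5551j + 0.5862k


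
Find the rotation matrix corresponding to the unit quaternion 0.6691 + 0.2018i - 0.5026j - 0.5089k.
[[-0.0232, 0.4782, -0.878], [-0.8839, 0.4006, 0.2415], [0.4672, 0.7816, 0.4133]]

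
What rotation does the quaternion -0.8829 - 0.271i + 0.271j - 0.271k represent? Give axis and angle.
axis = (-√3/3, √3/3, -√3/3), θ = 304°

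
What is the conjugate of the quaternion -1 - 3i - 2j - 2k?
-1 + 3i + 2j + 2k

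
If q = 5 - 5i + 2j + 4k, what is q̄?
5 + 5i - 2j - 4k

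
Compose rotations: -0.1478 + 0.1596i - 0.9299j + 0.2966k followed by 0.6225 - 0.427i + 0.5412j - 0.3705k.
0.5893 - 0.0215i - 0.5913j + 0.5501k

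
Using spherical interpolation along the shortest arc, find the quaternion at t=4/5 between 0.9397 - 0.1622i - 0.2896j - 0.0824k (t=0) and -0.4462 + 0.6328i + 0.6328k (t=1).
0.5972 - 0.5744i - 0.0674j - 0.5558k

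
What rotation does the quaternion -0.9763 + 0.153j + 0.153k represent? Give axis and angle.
axis = (0, √2/2, √2/2), θ = 335°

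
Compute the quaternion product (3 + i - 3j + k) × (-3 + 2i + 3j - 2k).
6i + 22j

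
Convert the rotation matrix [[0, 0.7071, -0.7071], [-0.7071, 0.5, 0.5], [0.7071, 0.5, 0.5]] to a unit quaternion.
0.7071 - 0.5j - 0.5k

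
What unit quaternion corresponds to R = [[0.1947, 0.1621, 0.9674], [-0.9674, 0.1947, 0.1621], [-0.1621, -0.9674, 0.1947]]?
0.6293 - 0.4487i + 0.4487j - 0.4487k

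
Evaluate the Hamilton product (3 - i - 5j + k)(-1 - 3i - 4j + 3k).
-29 - 19i - 7j - 3k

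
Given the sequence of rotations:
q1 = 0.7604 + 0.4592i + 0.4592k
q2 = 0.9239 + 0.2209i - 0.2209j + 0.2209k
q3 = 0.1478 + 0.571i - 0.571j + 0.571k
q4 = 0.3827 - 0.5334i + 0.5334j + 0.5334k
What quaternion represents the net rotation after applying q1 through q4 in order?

q2 · q1 = 0.4997 + 0.4908i - 0.168j + 0.6937k
q3 · q2 · q1 = -0.6984 + 0.0577i - 0.426j + 0.5722k
q4 · q3 · q2 · q1 = -0.3145 + 0.927i - 0.1996j + 0.0429k
-0.3145 + 0.927i - 0.1996j + 0.0429k


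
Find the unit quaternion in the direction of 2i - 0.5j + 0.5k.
0.9428i - 0.2357j + 0.2357k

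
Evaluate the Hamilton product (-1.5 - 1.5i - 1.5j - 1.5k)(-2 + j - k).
3 + 6i + 3k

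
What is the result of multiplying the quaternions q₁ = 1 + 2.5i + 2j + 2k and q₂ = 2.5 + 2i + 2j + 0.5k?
-7.5 + 5.25i + 9.75j + 6.5k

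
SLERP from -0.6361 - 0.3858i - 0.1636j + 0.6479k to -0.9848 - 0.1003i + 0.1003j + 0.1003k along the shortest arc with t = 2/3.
-0.9277 - 0.2117i + 0.0111j + 0.3074k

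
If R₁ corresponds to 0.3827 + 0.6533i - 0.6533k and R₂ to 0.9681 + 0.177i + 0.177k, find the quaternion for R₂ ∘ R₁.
0.3705 + 0.7002i + 0.2313j - 0.5647k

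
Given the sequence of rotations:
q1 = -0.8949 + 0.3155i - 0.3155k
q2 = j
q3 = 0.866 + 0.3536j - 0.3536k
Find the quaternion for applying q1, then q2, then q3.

q2 · q1 = -0.3155i - 0.8949j - 0.3155k
q3 · q2 · q1 = 0.2049 - 0.7012i - 0.6634j - 0.1617k
0.2049 - 0.7012i - 0.6634j - 0.1617k


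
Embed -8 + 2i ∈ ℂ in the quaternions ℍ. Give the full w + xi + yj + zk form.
-8 + 2i + 0j + 0k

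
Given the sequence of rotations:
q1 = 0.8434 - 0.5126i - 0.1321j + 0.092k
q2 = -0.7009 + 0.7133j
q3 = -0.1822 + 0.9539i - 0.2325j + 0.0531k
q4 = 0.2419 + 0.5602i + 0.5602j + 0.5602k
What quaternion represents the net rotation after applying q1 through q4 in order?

q2 · q1 = -0.4969 + 0.4249i + 0.6942j + 0.3012k
q3 · q2 · q1 = -0.1694 - 0.6583i - 0.2757j + 0.6797k
q4 · q3 · q2 · q1 = 0.1015 + 0.2811i - 0.9111j + 0.2839k
0.1015 + 0.2811i - 0.9111j + 0.2839k


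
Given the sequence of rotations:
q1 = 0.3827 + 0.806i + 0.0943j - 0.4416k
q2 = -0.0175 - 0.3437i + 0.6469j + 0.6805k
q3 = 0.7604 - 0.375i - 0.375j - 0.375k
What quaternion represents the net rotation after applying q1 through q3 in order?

q2 · q1 = 0.5098 - 0.4955i + 0.6426j - 0.2857k
q3 · q2 · q1 = 0.3357 - 0.2198i + 0.3761j - 0.8352k
0.3357 - 0.2198i + 0.3761j - 0.8352k


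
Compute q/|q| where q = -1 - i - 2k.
-0.4082 - 0.4082i - 0.8165k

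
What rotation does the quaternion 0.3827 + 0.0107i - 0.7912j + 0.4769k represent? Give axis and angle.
axis = (0.0116, -0.8564, 0.5162), θ = 3π/4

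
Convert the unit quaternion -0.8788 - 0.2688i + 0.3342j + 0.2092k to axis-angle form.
axis = (-0.5633, 0.7004, 0.4384), θ = 303°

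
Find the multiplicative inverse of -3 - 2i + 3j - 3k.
-0.0968 + 0.0645i - 0.0968j + 0.0968k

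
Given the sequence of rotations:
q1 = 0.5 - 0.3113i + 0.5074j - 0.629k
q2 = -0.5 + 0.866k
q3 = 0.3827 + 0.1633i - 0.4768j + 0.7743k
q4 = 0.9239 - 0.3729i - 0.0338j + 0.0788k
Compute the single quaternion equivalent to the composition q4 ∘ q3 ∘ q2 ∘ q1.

q2 · q1 = 0.2947 - 0.2838i - 0.5233j + 0.7475k
q3 · q2 · q1 = -0.6692 - 0.0117i - 0.6826j + 0.2935k
q4 · q3 · q2 · q1 = -0.6688 + 0.2826i - 0.4995j + 0.4726k
-0.6688 + 0.2826i - 0.4995j + 0.4726k


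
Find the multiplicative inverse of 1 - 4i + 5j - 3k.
0.0196 + 0.0784i - 0.098j + 0.0588k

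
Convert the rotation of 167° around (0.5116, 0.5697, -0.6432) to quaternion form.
0.1132 + 0.5083i + 0.566j - 0.6391k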